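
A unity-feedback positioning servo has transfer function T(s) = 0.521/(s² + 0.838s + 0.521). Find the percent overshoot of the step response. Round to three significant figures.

%OS ≈ 10.6%

ω_n = √0.521 = 0.722 rad/s; ζ = 0.838/(2·0.722) = 0.580.
%OS = 100·exp(−πζ/√(1−ζ²)) = 10.6%.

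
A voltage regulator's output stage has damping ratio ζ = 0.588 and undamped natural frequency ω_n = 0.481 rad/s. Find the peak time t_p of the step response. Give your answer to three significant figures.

t_p ≈ 8.07 s

The damped frequency is ω_d = ω_n√(1−ζ²) = 0.481·√(1−0.346) = 0.389 rad/s.
Peak time t_p = π/ω_d = π/0.389 = 8.07 s.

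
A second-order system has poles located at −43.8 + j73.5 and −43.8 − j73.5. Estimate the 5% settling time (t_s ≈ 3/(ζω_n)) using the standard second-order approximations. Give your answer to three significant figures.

t_s ≈ 0.0685 s

For poles at −σ ± jω_d, ζω_n = σ = 43.8, so t_s ≈ 3/σ = 0.0685 s.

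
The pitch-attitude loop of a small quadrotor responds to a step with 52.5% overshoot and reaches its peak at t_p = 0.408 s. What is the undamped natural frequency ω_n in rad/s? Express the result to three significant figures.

ζ from %OS: ζ = |ln 0.525|/√(π²+ln²0.525) = 0.201.
t_p = π/ω_d ⇒ ω_d = 7.70 rad/s; then ω_n = ω_d/√(1−ζ²) = 7.86 rad/s.

ω_n ≈ 7.86 rad/s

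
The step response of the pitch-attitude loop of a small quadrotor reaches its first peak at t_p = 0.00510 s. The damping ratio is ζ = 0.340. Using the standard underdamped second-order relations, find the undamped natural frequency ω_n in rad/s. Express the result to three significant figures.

ω_n ≈ 655 rad/s

Peak time t_p = π/ω_d, so ω_d = π/t_p = π/0.00510 = 616 rad/s.
ω_n = ω_d/√(1−ζ²) = 616/√0.884 = 655 rad/s.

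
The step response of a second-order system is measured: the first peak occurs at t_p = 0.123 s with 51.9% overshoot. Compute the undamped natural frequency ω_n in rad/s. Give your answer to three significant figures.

ω_n ≈ 26.1 rad/s

From the overshoot, ζ = −ln(OS)/√(π²+ln²(OS)) = 0.204.
t_p = π/ω_d ⇒ ω_d = 25.5 rad/s; then ω_n = ω_d/√(1−ζ²) = 26.1 rad/s.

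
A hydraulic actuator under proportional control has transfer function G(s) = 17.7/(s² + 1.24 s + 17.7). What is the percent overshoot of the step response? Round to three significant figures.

Matching coefficients with s² + 2ζω_n s + ω_n² gives ω_n² = 17.7 ⇒ ω_n = 4.21 rad/s, and ζ = 1.24/(2ω_n) = 0.147.
Overshoot: exp(−π·0.147/√(1−0.147²)) = 0.626, i.e. 62.6%.

%OS ≈ 62.6%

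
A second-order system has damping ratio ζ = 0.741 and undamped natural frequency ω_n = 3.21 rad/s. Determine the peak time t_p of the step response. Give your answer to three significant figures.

t_p ≈ 1.46 s

The damped frequency is ω_d = ω_n√(1−ζ²) = 3.21·√(1−0.549) = 2.16 rad/s.
Peak time t_p = π/ω_d = π/2.16 = 1.46 s.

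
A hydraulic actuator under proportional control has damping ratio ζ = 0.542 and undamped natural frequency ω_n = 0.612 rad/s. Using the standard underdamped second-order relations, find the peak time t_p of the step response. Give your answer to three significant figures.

t_p ≈ 6.11 s

The damped frequency is ω_d = ω_n√(1−ζ²) = 0.612·√(1−0.294) = 0.514 rad/s.
Peak time t_p = π/ω_d = π/0.514 = 6.11 s.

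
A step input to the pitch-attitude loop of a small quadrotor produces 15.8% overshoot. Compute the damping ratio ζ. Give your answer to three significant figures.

ζ ≈ 0.506

Inverting the overshoot relation: ζ = |ln 0.158|/√(π² + ln²0.158) = 0.506.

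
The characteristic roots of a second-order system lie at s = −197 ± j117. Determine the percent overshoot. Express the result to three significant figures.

%OS ≈ 0.504%

|pole| = ω_n = √(197² + 117²) = 229 rad/s; ζ = cos θ = σ/ω_n = 0.860.
%OS = 100 e^{−πζ/√(1−ζ²)} with ζ = 0.860 gives 0.504%.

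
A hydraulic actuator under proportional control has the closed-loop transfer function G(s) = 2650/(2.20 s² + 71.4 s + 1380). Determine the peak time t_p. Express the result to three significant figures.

Dividing through by 2.20: denominator becomes s² + 32.45 s + 627.3.
So ω_n = √627.3 = 25.0 rad/s and ζ = 32.45/(2·25.0) = 0.648.
The damped frequency ω_d = ω_n√(1−ζ²) = 19.1 rad/s. t_p = π/ω_d = 0.165 s.

t_p ≈ 0.165 s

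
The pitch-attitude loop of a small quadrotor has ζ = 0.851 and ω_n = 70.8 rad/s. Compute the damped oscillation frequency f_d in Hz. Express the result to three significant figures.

ω_d = ω_n√(1−ζ²) = 70.8·√0.276 = 37.2 rad/s.
f_d = ω_d/(2π) = 5.92 Hz.

f_d ≈ 5.92 Hz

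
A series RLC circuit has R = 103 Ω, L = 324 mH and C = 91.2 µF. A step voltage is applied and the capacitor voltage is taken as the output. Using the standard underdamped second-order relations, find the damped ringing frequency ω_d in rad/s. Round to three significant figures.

ω_d ≈ 92.6 rad/s

For a series RLC circuit (capacitor voltage as output), ω_n = 1/√(LC) = 1/√(324 mH · 91.2 µF) = 184 rad/s.
ζ = (R/2)·√(C/L) = (103/2)·√(91.2 µF/324 mH) = 0.864.
ω_d = ω_n√(1−ζ²) = 92.6 rad/s.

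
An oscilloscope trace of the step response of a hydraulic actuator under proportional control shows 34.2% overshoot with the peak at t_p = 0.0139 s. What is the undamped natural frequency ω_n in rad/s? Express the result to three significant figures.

The overshoot fixes ζ = −ln(OS)/√(π²+ln²(OS)) = 0.323.
t_p = π/ω_d ⇒ ω_d = 226 rad/s; then ω_n = ω_d/√(1−ζ²) = 239 rad/s.

ω_n ≈ 239 rad/s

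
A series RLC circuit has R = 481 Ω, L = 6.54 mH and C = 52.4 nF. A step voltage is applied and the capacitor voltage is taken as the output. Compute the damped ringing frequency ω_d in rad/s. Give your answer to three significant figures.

ω_d ≈ 39600 rad/s

For a series RLC circuit (capacitor voltage as output), ω_n = 1/√(LC) = 1/√(6.54 mH · 52.4 nF) = 54000 rad/s.
ζ = (R/2)·√(C/L) = (481/2)·√(52.4 nF/6.54 mH) = 0.681.
ω_d = 54000·√(1 − 0.681²) = 39600 rad/s.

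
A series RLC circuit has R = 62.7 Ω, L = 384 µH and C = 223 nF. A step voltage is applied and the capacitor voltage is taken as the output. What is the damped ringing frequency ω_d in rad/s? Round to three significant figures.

For a series RLC circuit (capacitor voltage as output), ω_n = 1/√(LC) = 1/√(384 µH · 223 nF) = 108000 rad/s.
ζ = (R/2)·√(C/L) = (62.7/2)·√(223 nF/384 µH) = 0.755.
ω_d = ω_n√(1−ζ²) = 70800 rad/s.

ω_d ≈ 70800 rad/s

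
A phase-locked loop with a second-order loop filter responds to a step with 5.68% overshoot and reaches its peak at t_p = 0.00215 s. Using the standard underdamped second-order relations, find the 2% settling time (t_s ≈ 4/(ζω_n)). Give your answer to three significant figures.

The overshoot fixes ζ = −ln(OS)/√(π²+ln²(OS)) = 0.674.
From t_p = π/ω_d, ω_d = π/0.00215 = 1460 rad/s, so ω_n = ω_d/√(1−ζ²) = 1980 rad/s.
t_s ≈ 4/(ζω_n) = 4/(0.674·1980) = 0.00300 s.

t_s ≈ 0.00300 s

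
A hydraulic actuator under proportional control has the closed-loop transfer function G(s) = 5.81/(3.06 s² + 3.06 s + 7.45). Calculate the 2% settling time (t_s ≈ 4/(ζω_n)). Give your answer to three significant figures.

Dividing through by 3.06: denominator becomes s² + 1.000 s + 2.435.
So ω_n = √2.435 = 1.56 rad/s and ζ = 1.000/(2·1.56) = 0.320.
t_s ≈ 4/(ζω_n) = 8.00 s.

t_s ≈ 8.00 s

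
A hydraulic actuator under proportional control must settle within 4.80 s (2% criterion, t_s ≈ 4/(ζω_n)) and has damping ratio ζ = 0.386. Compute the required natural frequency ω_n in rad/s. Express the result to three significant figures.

ω_n ≈ 2.16 rad/s

Rearranging t_s ≈ 4/(ζω_n) gives ω_n = 4/(ζ·t_s) = 4/(0.386 × 4.80) = 2.16 rad/s.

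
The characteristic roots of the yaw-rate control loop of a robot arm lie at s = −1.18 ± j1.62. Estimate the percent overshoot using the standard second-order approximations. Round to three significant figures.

%OS ≈ 10.1%

|pole| = ω_n = √(1.18² + 1.62²) = 2.00 rad/s; ζ = cos θ = σ/ω_n = 0.589.
%OS = 100·exp(−πζ/√(1−ζ²)) = 10.1%.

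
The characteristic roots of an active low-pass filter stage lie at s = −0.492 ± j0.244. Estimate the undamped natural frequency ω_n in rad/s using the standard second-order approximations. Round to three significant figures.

ω_n ≈ 0.549 rad/s

The poles are at −σ ± jω_d with σ = 0.492 and ω_d = 0.244, so ω_n = √(σ²+ω_d²) = 0.549 rad/s and ζ = σ/ω_n = 0.896.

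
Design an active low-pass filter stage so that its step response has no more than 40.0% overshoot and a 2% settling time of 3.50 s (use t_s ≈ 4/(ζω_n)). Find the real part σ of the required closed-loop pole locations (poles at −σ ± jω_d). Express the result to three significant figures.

σ ≈ 1.14

The settling-time spec alone fixes σ = ζω_n = 4/t_s = 4/3.50 = 1.14.
(Overshoot then fixes ζ = 0.280 and hence ω_d = σ·√(1−ζ²)/ζ = 3.92 rad/s.)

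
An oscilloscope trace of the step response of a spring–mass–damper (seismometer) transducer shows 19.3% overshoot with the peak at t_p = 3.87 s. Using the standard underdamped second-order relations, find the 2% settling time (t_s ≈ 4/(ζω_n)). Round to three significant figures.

ζ from %OS: ζ = |ln 0.193|/√(π²+ln²0.193) = 0.464.
From t_p = π/ω_d, ω_d = π/3.87 = 0.812 rad/s, so ω_n = ω_d/√(1−ζ²) = 0.916 rad/s.
t_s ≈ 4/(ζω_n) = 4/(0.464·0.916) = 9.41 s.

t_s ≈ 9.41 s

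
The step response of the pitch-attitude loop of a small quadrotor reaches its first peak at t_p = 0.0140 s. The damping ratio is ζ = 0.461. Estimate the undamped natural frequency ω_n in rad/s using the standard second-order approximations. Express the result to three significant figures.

ω_n ≈ 253 rad/s

Peak time t_p = π/ω_d, so ω_d = π/t_p = π/0.0140 = 224 rad/s.
ω_n = ω_d/√(1−ζ²) = 224/√0.787 = 253 rad/s.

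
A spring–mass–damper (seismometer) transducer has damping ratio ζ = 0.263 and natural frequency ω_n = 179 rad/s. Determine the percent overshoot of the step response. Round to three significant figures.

%OS ≈ 42.5%

For an underdamped second-order system, %OS = 100·exp(−πζ/√(1−ζ²)).
πζ/√(1−ζ²) = π·0.263/√(1−0.0692) = 0.8564, so %OS = 100·e^(−0.8564) = 42.5%.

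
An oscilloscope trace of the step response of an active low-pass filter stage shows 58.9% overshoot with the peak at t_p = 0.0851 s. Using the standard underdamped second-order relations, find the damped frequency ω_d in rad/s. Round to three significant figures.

t_p = π/ω_d, so ω_d = π/0.0851 = 36.9 rad/s.

ω_d ≈ 36.9 rad/s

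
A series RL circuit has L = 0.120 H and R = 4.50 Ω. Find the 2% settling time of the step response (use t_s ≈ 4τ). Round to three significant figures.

τ = L/R = 0.120/4.50 = 0.0267 s.
t_s ≈ 4τ = 0.107 s.

t_s ≈ 0.107 s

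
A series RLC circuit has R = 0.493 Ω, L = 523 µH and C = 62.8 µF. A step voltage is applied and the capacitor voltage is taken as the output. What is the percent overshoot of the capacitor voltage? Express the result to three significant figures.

%OS ≈ 76.4%

For a series RLC circuit (capacitor voltage as output), ω_n = 1/√(LC) = 1/√(523 µH · 62.8 µF) = 5520 rad/s.
ζ = (R/2)·√(C/L) = (0.493/2)·√(62.8 µF/523 µH) = 0.0854.
Overshoot: exp(−π·0.0854/√(1−0.0854²)) = 0.764, i.e. 76.4%.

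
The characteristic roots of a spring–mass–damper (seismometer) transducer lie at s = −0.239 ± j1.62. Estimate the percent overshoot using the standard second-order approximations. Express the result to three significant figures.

|pole| = ω_n = √(0.239² + 1.62²) = 1.64 rad/s; ζ = cos θ = σ/ω_n = 0.146.
%OS = 100 e^{−πζ/√(1−ζ²)} with ζ = 0.146 gives 62.9%.

%OS ≈ 62.9%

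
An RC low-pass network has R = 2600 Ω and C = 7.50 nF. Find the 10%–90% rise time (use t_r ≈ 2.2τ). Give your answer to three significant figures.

τ = RC = 2600 × 7.50 nF = 0.0000195 s.
t_r ≈ 2.2τ = 0.0000429 s.

t_r ≈ 0.0000429 s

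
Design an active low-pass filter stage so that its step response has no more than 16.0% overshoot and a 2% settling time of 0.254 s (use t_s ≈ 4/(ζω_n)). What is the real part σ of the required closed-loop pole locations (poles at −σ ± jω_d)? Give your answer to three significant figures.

σ ≈ 15.7

The settling-time spec alone fixes σ = ζω_n = 4/t_s = 4/0.254 = 15.7.
(Overshoot then fixes ζ = 0.504 and hence ω_d = σ·√(1−ζ²)/ζ = 27.0 rad/s.)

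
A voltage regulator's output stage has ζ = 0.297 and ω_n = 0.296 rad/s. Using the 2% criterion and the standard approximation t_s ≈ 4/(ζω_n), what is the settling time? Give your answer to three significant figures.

t_s ≈ 4/(ζω_n) = 4/(0.297 × 0.296) = 45.5 s.

t_s ≈ 45.5 s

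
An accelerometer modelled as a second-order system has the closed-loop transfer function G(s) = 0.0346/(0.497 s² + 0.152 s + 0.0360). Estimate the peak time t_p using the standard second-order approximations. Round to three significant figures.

t_p ≈ 14.2 s

Dividing through by 0.497: denominator becomes s² + 0.3058 s + 0.07243.
So ω_n = √0.07243 = 0.269 rad/s and ζ = 0.3058/(2·0.269) = 0.568.
ω_d = ω_n√(1−ζ²) = 0.221 rad/s. t_p = π/ω_d = 14.2 s.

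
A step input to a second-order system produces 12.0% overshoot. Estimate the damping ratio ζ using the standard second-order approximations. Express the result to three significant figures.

From %OS = 100·exp(−πζ/√(1−ζ²)), invert to get ζ = −ln(OS)/√(π² + ln²(OS)) with OS = 0.120.
−ln 0.120 = 2.120, so ζ = 2.120/√(π² + 4.496) = 0.559.

ζ ≈ 0.559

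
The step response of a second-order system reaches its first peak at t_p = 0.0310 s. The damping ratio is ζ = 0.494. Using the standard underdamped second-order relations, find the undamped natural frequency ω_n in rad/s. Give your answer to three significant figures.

Peak time t_p = π/ω_d, so ω_d = π/t_p = π/0.0310 = 101 rad/s.
ω_n = ω_d/√(1−ζ²) = 101/√0.756 = 117 rad/s.

ω_n ≈ 117 rad/s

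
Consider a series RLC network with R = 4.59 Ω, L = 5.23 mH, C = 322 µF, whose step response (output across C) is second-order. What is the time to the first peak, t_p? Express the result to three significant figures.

For a series RLC circuit (capacitor voltage as output), ω_n = 1/√(LC) = 1/√(5.23 mH · 322 µF) = 771 rad/s.
ζ = (R/2)·√(C/L) = (4.59/2)·√(322 µF/5.23 mH) = 0.569.
ω_d = 771·√(1 − 0.569²) = 633 rad/s. t_p = π/ω_d = 0.00496 s.

t_p ≈ 0.00496 s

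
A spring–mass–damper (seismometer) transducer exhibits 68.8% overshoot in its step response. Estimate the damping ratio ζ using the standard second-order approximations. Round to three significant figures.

ζ ≈ 0.118

ζ = −ln(OS)/√(π² + (ln OS)²). With OS = 0.688, ln OS = −0.3740 and ζ = 0.3740/3.164 = 0.118.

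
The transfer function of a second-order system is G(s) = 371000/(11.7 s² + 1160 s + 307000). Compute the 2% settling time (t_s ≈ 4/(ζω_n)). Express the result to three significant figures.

t_s ≈ 0.0807 s

Dividing through by 11.7: denominator becomes s² + 99.15 s + 26240.
So ω_n = √26240 = 162 rad/s and ζ = 99.15/(2·162) = 0.306.
t_s ≈ 4/(ζω_n) = 0.0807 s.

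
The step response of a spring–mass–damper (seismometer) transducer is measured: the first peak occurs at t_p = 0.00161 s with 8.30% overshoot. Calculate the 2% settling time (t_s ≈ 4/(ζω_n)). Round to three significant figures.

t_s ≈ 0.00259 s

From the overshoot, ζ = −ln(OS)/√(π²+ln²(OS)) = 0.621.
From t_p = π/ω_d, ω_d = π/0.00161 = 1950 rad/s, so ω_n = ω_d/√(1−ζ²) = 2490 rad/s.
t_s ≈ 4/(ζω_n) = 4/(0.621·2490) = 0.00259 s.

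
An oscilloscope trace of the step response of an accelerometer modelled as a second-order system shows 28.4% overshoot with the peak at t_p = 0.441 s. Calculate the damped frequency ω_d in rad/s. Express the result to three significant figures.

t_p = π/ω_d, so ω_d = π/0.441 = 7.12 rad/s.

ω_d ≈ 7.12 rad/s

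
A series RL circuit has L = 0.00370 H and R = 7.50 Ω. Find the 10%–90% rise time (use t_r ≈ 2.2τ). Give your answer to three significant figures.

τ = L/R = 0.00370/7.50 = 0.000493 s.
t_r ≈ 2.2τ = 0.00109 s.

t_r ≈ 0.00109 s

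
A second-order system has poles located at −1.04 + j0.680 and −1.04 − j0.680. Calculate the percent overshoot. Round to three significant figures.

|pole| = ω_n = √(1.04² + 0.680²) = 1.24 rad/s; ζ = cos θ = σ/ω_n = 0.837.
%OS = 100 e^{−πζ/√(1−ζ²)} with ζ = 0.837 gives 0.819%.

%OS ≈ 0.819%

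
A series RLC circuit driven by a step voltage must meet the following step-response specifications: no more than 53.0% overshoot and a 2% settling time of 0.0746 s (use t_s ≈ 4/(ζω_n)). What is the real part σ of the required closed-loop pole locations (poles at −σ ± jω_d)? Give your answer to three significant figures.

The settling-time spec alone fixes σ = ζω_n = 4/t_s = 4/0.0746 = 53.6.
(Overshoot then fixes ζ = 0.198 and hence ω_d = σ·√(1−ζ²)/ζ = 265 rad/s.)

σ ≈ 53.6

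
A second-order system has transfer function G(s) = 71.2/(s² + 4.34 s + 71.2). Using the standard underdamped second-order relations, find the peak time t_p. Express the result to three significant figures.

t_p ≈ 0.385 s

ω_n = √71.2 = 8.44 rad/s; ζ = 4.34/(2·8.44) = 0.257.
The damped frequency ω_d = ω_n√(1−ζ²) = 8.15 rad/s. Then t_p = π/ω_d = 0.385 s.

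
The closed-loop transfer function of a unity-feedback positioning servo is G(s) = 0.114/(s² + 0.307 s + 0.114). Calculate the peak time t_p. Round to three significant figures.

ω_n = √0.114 = 0.338 rad/s; ζ = 0.307/(2·0.338) = 0.455.
The damped frequency ω_d = ω_n√(1−ζ²) = 0.301 rad/s. Then t_p = π/ω_d = 10.4 s.

t_p ≈ 10.4 s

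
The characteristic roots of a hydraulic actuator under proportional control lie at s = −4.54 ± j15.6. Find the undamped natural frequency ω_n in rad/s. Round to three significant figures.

|pole| = ω_n = √(4.54² + 15.6²) = 16.2 rad/s; ζ = cos θ = σ/ω_n = 0.279.

ω_n ≈ 16.2 rad/s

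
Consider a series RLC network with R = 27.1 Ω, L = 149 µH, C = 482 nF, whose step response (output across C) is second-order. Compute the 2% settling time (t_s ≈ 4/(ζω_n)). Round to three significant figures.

For a series RLC circuit (capacitor voltage as output), ω_n = 1/√(LC) = 1/√(149 µH · 482 nF) = 118000 rad/s.
ζ = (R/2)·√(C/L) = (27.1/2)·√(482 nF/149 µH) = 0.771.
t_s ≈ 4/(ζω_n) = 0.0000440 s.

t_s ≈ 0.0000440 s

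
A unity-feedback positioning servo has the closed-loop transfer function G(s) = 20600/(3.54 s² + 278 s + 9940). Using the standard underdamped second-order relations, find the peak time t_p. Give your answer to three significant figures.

t_p ≈ 0.0883 s

Dividing through by 3.54: denominator becomes s² + 78.53 s + 2808.
So ω_n = √2808 = 53.0 rad/s and ζ = 78.53/(2·53.0) = 0.741.
The damped frequency ω_d = ω_n√(1−ζ²) = 35.6 rad/s. t_p = π/ω_d = 0.0883 s.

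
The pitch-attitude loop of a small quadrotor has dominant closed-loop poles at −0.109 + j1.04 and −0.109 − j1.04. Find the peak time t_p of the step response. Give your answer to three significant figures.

t_p ≈ 3.02 s

t_p = π/ω_d with ω_d = 1.04 (the imaginary part), so t_p = 3.02 s.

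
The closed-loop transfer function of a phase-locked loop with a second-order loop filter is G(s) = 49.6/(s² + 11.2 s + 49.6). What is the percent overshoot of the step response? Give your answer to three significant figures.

Matching coefficients with s² + 2ζω_n s + ω_n² gives ω_n² = 49.6 ⇒ ω_n = 7.04 rad/s, and ζ = 11.2/(2ω_n) = 0.795.
Overshoot: exp(−π·0.795/√(1−0.795²)) = 0.0163, i.e. 1.63%.

%OS ≈ 1.63%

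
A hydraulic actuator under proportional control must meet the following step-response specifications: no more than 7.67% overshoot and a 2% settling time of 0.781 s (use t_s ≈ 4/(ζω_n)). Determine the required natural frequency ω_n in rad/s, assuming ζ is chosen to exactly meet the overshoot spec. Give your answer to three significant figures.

ω_n ≈ 8.09 rad/s

Inverting the overshoot relation: ζ = |ln 0.0767|/√(π² + ln²0.0767) = 0.633.
Then ω_n = 4/(ζ t_s) = 4/(0.633 × 0.781) = 8.09 rad/s.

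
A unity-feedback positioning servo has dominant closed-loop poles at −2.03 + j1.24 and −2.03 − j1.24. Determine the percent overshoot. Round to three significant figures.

%OS ≈ 0.584%

With σ = 2.03, ω_d = 1.24: ω_n = √(σ²+ω_d²) = 2.38 rad/s, ζ = σ/ω_n = 0.853.
Overshoot: exp(−π·0.853/√(1−0.853²)) = 0.00584, i.e. 0.584%.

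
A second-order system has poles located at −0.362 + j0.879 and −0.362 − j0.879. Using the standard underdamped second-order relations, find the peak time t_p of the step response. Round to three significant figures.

t_p ≈ 3.57 s

t_p = π/ω_d with ω_d = 0.879 (the imaginary part), so t_p = 3.57 s.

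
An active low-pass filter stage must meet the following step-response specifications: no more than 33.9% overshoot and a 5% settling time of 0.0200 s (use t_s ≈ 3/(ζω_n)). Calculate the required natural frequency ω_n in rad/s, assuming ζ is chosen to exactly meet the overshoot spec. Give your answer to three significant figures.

ω_n ≈ 461 rad/s

From %OS = 100·exp(−πζ/√(1−ζ²)), invert to get ζ = −ln(OS)/√(π² + ln²(OS)) with OS = 0.339.
−ln 0.339 = 1.082, so ζ = 1.082/√(π² + 1.170) = 0.326.
From t_s ≈ 3/(ζω_n): ω_n = 3/(ζ·t_s) = 3/(0.326·0.0200) = 461 rad/s.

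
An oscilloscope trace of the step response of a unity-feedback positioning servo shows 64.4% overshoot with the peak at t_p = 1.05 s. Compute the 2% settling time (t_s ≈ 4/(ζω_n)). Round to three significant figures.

ζ from %OS: ζ = |ln 0.644|/√(π²+ln²0.644) = 0.139.
t_p = π/ω_d ⇒ ω_d = 2.99 rad/s; then ω_n = ω_d/√(1−ζ²) = 3.02 rad/s.
t_s ≈ 4/(ζω_n) = 4/(0.139·3.02) = 9.54 s.

t_s ≈ 9.54 s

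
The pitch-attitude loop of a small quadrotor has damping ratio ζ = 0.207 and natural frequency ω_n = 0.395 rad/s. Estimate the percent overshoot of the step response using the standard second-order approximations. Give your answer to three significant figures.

For an underdamped second-order system, %OS = 100·exp(−πζ/√(1−ζ²)).
πζ/√(1−ζ²) = π·0.207/√(1−0.0428) = 0.6647, so %OS = 100·e^(−0.6647) = 51.4%.

%OS ≈ 51.4%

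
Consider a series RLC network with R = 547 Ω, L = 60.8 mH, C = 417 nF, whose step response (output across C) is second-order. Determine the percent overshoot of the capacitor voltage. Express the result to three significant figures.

For a series RLC circuit (capacitor voltage as output), ω_n = 1/√(LC) = 1/√(60.8 mH · 417 nF) = 6280 rad/s.
ζ = (R/2)·√(C/L) = (547/2)·√(417 nF/60.8 mH) = 0.716.
Overshoot: exp(−π·0.716/√(1−0.716²)) = 0.0398, i.e. 3.98%.

%OS ≈ 3.98%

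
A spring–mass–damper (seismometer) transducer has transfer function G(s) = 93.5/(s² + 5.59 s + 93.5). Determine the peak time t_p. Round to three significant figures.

Matching coefficients with s² + 2ζω_n s + ω_n² gives ω_n² = 93.5 ⇒ ω_n = 9.67 rad/s, and ζ = 5.59/(2ω_n) = 0.289.
The damped frequency ω_d = ω_n√(1−ζ²) = 9.26 rad/s. Then t_p = π/ω_d = 0.339 s.

t_p ≈ 0.339 s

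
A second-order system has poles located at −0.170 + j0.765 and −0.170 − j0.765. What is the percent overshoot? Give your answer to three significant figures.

%OS ≈ 49.8%

With σ = 0.170, ω_d = 0.765: ω_n = √(σ²+ω_d²) = 0.784 rad/s, ζ = σ/ω_n = 0.217.
%OS = 100 e^{−πζ/√(1−ζ²)} with ζ = 0.217 gives 49.8%.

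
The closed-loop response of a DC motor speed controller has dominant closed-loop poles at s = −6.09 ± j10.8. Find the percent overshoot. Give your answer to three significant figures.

The poles are at −σ ± jω_d with σ = 6.09 and ω_d = 10.8, so ω_n = √(σ²+ω_d²) = 12.4 rad/s and ζ = σ/ω_n = 0.491.
%OS = 100 e^{−πζ/√(1−ζ²)} with ζ = 0.491 gives 17.0%.

%OS ≈ 17.0%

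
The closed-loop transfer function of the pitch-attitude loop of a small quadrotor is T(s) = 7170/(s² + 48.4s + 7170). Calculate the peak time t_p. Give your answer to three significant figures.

t_p ≈ 0.0387 s

Matching coefficients with s² + 2ζω_n s + ω_n² gives ω_n² = 7170 ⇒ ω_n = 84.7 rad/s, and ζ = 48.4/(2ω_n) = 0.286.
ω_d = 84.7·√(1 − 0.286²) = 81.1 rad/s. Then t_p = π/ω_d = 0.0387 s.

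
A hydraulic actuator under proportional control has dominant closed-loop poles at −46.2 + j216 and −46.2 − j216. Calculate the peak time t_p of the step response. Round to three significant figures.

t_p = π/ω_d with ω_d = 216 (the imaginary part), so t_p = 0.0145 s.

t_p ≈ 0.0145 s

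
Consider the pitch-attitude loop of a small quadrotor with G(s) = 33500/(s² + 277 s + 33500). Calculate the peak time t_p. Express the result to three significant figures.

ω_n = √33500 = 183 rad/s; ζ = 277/(2·183) = 0.757.
ω_d = ω_n√(1−ζ²) = 120 rad/s. Then t_p = π/ω_d = 0.0263 s.

t_p ≈ 0.0263 s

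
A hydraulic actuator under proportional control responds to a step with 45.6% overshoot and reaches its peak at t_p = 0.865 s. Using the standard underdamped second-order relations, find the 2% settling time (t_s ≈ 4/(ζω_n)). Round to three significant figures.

t_s ≈ 4.41 s

The overshoot fixes ζ = −ln(OS)/√(π²+ln²(OS)) = 0.242.
t_p = π/ω_d ⇒ ω_d = 3.63 rad/s; then ω_n = ω_d/√(1−ζ²) = 3.74 rad/s.
t_s ≈ 4/(ζω_n) = 4/(0.242·3.74) = 4.41 s.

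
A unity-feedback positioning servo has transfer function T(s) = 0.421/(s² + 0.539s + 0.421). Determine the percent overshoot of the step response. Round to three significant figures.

Matching coefficients with s² + 2ζω_n s + ω_n² gives ω_n² = 0.421 ⇒ ω_n = 0.649 rad/s, and ζ = 0.539/(2ω_n) = 0.415.
Overshoot: exp(−π·0.415/√(1−0.415²)) = 0.238, i.e. 23.8%.

%OS ≈ 23.8%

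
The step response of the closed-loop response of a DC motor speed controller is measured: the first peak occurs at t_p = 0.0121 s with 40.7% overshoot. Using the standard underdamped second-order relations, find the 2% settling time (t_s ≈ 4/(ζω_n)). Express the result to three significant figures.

The overshoot fixes ζ = −ln(OS)/√(π²+ln²(OS)) = 0.275.
From t_p = π/ω_d, ω_d = π/0.0121 = 260 rad/s, so ω_n = ω_d/√(1−ζ²) = 270 rad/s.
t_s ≈ 4/(ζω_n) = 4/(0.275·270) = 0.0538 s.

t_s ≈ 0.0538 s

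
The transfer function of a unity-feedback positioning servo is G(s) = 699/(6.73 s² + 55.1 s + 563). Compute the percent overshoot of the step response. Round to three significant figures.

Dividing through by 6.73: denominator becomes s² + 8.187 s + 83.66.
So ω_n = √83.66 = 9.15 rad/s and ζ = 8.187/(2·9.15) = 0.448.
%OS = 100 e^{−πζ/√(1−ζ²)} with ζ = 0.448 gives 20.8%.

%OS ≈ 20.8%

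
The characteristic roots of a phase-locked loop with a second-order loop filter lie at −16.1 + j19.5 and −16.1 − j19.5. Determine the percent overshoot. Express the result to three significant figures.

|pole| = ω_n = √(16.1² + 19.5²) = 25.3 rad/s; ζ = cos θ = σ/ω_n = 0.637.
%OS = 100·exp(−πζ/√(1−ζ²)) = 7.47%.

%OS ≈ 7.47%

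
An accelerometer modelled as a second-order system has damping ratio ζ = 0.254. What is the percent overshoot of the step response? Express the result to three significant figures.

%OS ≈ 43.8%

For an underdamped second-order system, %OS = 100·exp(−πζ/√(1−ζ²)).
πζ/√(1−ζ²) = π·0.254/√(1−0.0645) = 0.8250, so %OS = 100·e^(−0.8250) = 43.8%.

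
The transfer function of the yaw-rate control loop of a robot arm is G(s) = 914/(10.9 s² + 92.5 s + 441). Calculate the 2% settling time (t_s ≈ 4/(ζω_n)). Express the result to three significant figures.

t_s ≈ 0.943 s

Dividing through by 10.9: denominator becomes s² + 8.486 s + 40.46.
So ω_n = √40.46 = 6.36 rad/s and ζ = 8.486/(2·6.36) = 0.667.
t_s ≈ 4/(ζω_n) = 0.943 s.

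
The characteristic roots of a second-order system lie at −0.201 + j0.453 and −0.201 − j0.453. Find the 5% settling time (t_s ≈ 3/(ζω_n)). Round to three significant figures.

For poles at −σ ± jω_d, ζω_n = σ = 0.201, so t_s ≈ 3/σ = 14.9 s.

t_s ≈ 14.9 s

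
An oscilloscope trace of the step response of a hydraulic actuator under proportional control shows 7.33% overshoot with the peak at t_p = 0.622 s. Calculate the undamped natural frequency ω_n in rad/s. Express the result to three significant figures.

ω_n ≈ 6.57 rad/s

From the overshoot, ζ = −ln(OS)/√(π²+ln²(OS)) = 0.639.
From t_p = π/ω_d, ω_d = π/0.622 = 5.05 rad/s, so ω_n = ω_d/√(1−ζ²) = 6.57 rad/s.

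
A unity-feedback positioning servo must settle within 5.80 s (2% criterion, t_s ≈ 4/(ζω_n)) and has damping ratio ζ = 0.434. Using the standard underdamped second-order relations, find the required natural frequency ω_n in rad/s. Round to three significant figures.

Rearranging t_s ≈ 4/(ζω_n) gives ω_n = 4/(ζ·t_s) = 4/(0.434 × 5.80) = 1.59 rad/s.

ω_n ≈ 1.59 rad/s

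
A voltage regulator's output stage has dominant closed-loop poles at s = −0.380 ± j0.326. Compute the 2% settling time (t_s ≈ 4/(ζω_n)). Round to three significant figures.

For poles at −σ ± jω_d, ζω_n = σ = 0.380, so t_s ≈ 4/σ = 10.5 s.

t_s ≈ 10.5 s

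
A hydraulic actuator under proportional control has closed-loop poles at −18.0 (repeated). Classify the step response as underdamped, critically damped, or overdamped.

Since there is a repeated negative-real pole, the response is critically damped.

critically damped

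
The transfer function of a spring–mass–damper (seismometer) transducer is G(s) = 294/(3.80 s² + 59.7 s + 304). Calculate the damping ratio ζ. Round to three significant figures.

Dividing through by 3.80: denominator becomes s² + 15.71 s + 80.00.
So ω_n = √80.00 = 8.94 rad/s and ζ = 15.71/(2·8.94) = 0.878.

ζ ≈ 0.878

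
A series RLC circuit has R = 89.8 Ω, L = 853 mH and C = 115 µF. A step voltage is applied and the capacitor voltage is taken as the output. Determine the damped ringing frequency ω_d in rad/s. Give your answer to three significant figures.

ω_d ≈ 86.2 rad/s

For a series RLC circuit (capacitor voltage as output), ω_n = 1/√(LC) = 1/√(853 mH · 115 µF) = 101 rad/s.
ζ = (R/2)·√(C/L) = (89.8/2)·√(115 µF/853 mH) = 0.521.
ω_d = 101·√(1 − 0.521²) = 86.2 rad/s.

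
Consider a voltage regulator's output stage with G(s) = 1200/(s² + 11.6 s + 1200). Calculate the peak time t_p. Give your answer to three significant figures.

Matching coefficients with s² + 2ζω_n s + ω_n² gives ω_n² = 1200 ⇒ ω_n = 34.6 rad/s, and ζ = 11.6/(2ω_n) = 0.167.
ω_d = 34.6·√(1 − 0.167²) = 34.2 rad/s. Then t_p = π/ω_d = 0.0920 s.

t_p ≈ 0.0920 s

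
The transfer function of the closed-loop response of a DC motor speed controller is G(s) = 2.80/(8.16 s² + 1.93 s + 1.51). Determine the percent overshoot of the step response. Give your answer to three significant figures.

Dividing through by 8.16: denominator becomes s² + 0.2365 s + 0.1850.
So ω_n = √0.1850 = 0.430 rad/s and ζ = 0.2365/(2·0.430) = 0.275.
%OS = 100 e^{−πζ/√(1−ζ²)} with ζ = 0.275 gives 40.7%.

%OS ≈ 40.7%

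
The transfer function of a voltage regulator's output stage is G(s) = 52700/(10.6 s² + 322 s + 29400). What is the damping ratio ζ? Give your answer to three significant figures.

Dividing through by 10.6: denominator becomes s² + 30.38 s + 2774.
So ω_n = √2774 = 52.7 rad/s and ζ = 30.38/(2·52.7) = 0.288.

ζ ≈ 0.288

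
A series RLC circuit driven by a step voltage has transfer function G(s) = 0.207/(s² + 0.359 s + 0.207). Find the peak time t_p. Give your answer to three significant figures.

Matching coefficients with s² + 2ζω_n s + ω_n² gives ω_n² = 0.207 ⇒ ω_n = 0.455 rad/s, and ζ = 0.359/(2ω_n) = 0.395.
The damped frequency ω_d = ω_n√(1−ζ²) = 0.418 rad/s. Then t_p = π/ω_d = 7.51 s.

t_p ≈ 7.51 s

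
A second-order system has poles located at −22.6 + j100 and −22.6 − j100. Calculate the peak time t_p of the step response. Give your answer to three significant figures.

t_p ≈ 0.0314 s

t_p = π/ω_d with ω_d = 100 (the imaginary part), so t_p = 0.0314 s.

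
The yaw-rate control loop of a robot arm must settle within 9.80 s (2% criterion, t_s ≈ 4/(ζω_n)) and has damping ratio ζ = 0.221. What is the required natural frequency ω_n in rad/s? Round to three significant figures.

ω_n ≈ 1.85 rad/s

Rearranging t_s ≈ 4/(ζω_n) gives ω_n = 4/(ζ·t_s) = 4/(0.221 × 9.80) = 1.85 rad/s.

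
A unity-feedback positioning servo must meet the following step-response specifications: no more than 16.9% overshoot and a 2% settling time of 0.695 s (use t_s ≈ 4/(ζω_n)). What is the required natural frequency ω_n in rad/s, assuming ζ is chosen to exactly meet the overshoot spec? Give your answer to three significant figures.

ω_n ≈ 11.7 rad/s

From %OS = 100·exp(−πζ/√(1−ζ²)), invert to get ζ = −ln(OS)/√(π² + ln²(OS)) with OS = 0.169.
−ln 0.169 = 1.778, so ζ = 1.778/√(π² + 3.161) = 0.493.
Then ω_n = 4/(ζ t_s) = 4/(0.493 × 0.695) = 11.7 rad/s.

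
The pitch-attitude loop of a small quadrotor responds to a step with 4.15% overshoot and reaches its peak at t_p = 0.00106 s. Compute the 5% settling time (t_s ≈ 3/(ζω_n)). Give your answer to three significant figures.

t_s ≈ 0.000999 s

ζ from %OS: ζ = |ln 0.0415|/√(π²+ln²0.0415) = 0.712.
t_p = π/ω_d ⇒ ω_d = 2960 rad/s; then ω_n = ω_d/√(1−ζ²) = 4220 rad/s.
t_s ≈ 3/(ζω_n) = 3/(0.712·4220) = 0.000999 s.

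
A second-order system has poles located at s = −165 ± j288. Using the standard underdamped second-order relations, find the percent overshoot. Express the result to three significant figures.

%OS ≈ 16.5%

The poles are at −σ ± jω_d with σ = 165 and ω_d = 288, so ω_n = √(σ²+ω_d²) = 332 rad/s and ζ = σ/ω_n = 0.497.
%OS = 100 e^{−πζ/√(1−ζ²)} with ζ = 0.497 gives 16.5%.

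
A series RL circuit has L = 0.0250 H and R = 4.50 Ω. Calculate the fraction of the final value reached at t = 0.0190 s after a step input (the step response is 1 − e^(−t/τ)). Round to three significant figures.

τ = L/R = 0.0250/4.50 = 0.00556 s.
y(t)/y_∞ = 1 − e^(−t/τ) = 1 − e^(−0.0190/0.00556) = 1 − e^(−3.42) = 0.967.

y/y_∞ ≈ 0.967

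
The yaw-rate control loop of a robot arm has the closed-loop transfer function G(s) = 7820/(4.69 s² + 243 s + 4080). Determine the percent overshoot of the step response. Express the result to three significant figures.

Dividing through by 4.69: denominator becomes s² + 51.81 s + 869.9.
So ω_n = √869.9 = 29.5 rad/s and ζ = 51.81/(2·29.5) = 0.878.
Overshoot: exp(−π·0.878/√(1−0.878²)) = 0.00311, i.e. 0.311%.

%OS ≈ 0.311%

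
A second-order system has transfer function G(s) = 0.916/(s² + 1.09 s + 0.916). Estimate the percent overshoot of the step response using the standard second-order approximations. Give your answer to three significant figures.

Matching coefficients with s² + 2ζω_n s + ω_n² gives ω_n² = 0.916 ⇒ ω_n = 0.957 rad/s, and ζ = 1.09/(2ω_n) = 0.569.
%OS = 100·exp(−πζ/√(1−ζ²)) = 11.3%.

%OS ≈ 11.3%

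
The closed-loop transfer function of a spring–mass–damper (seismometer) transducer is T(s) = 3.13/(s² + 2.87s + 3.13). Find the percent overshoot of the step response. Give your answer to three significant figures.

Matching coefficients with s² + 2ζω_n s + ω_n² gives ω_n² = 3.13 ⇒ ω_n = 1.77 rad/s, and ζ = 2.87/(2ω_n) = 0.811.
%OS = 100·exp(−πζ/√(1−ζ²)) = 1.28%.

%OS ≈ 1.28%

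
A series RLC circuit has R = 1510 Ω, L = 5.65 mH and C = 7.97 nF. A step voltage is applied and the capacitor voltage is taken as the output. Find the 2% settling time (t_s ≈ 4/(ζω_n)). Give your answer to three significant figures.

For a series RLC circuit (capacitor voltage as output), ω_n = 1/√(LC) = 1/√(5.65 mH · 7.97 nF) = 149000 rad/s.
ζ = (R/2)·√(C/L) = (1510/2)·√(7.97 nF/5.65 mH) = 0.897.
t_s ≈ 4/(ζω_n) = 0.0000299 s.

t_s ≈ 0.0000299 s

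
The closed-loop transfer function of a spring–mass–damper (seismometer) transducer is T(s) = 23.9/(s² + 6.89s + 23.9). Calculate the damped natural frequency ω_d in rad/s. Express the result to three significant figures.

ω_d ≈ 3.47 rad/s

ω_n = √23.9 = 4.89 rad/s; ζ = 6.89/(2·4.89) = 0.705.
ω_d = ω_n√(1−ζ²) = 3.47 rad/s.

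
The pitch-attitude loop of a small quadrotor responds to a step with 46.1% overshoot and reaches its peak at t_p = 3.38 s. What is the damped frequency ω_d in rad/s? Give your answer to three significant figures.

t_p = π/ω_d, so ω_d = π/3.38 = 0.929 rad/s.

ω_d ≈ 0.929 rad/s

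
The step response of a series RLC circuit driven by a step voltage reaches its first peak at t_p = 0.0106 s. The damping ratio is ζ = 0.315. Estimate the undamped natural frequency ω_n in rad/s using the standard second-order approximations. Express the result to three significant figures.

ω_n ≈ 312 rad/s

Peak time t_p = π/ω_d, so ω_d = π/t_p = π/0.0106 = 296 rad/s.
ω_n = ω_d/√(1−ζ²) = 296/√0.901 = 312 rad/s.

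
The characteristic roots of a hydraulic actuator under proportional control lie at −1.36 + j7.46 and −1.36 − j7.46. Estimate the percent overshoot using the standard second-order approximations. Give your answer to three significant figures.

|pole| = ω_n = √(1.36² + 7.46²) = 7.58 rad/s; ζ = cos θ = σ/ω_n = 0.179.
%OS = 100 e^{−πζ/√(1−ζ²)} with ζ = 0.179 gives 56.4%.

%OS ≈ 56.4%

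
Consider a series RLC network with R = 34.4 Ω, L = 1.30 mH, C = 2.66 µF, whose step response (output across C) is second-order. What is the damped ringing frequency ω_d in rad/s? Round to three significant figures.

ω_d ≈ 10700 rad/s

For a series RLC circuit (capacitor voltage as output), ω_n = 1/√(LC) = 1/√(1.30 mH · 2.66 µF) = 17000 rad/s.
ζ = (R/2)·√(C/L) = (34.4/2)·√(2.66 µF/1.30 mH) = 0.778.
The damped frequency ω_d = ω_n√(1−ζ²) = 10700 rad/s.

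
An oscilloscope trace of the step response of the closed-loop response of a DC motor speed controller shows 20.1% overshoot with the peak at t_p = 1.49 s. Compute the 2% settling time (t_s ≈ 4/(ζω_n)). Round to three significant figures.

The overshoot fixes ζ = −ln(OS)/√(π²+ln²(OS)) = 0.455.
t_p = π/ω_d ⇒ ω_d = 2.11 rad/s; then ω_n = ω_d/√(1−ζ²) = 2.37 rad/s.
t_s ≈ 4/(ζω_n) = 4/(0.455·2.37) = 3.71 s.

t_s ≈ 3.71 s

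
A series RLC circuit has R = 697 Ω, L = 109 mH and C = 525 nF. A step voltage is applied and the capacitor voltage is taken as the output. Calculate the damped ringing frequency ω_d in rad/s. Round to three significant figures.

ω_d ≈ 2690 rad/s

For a series RLC circuit (capacitor voltage as output), ω_n = 1/√(LC) = 1/√(109 mH · 525 nF) = 4180 rad/s.
ζ = (R/2)·√(C/L) = (697/2)·√(525 nF/109 mH) = 0.765.
ω_d = ω_n√(1−ζ²) = 2690 rad/s.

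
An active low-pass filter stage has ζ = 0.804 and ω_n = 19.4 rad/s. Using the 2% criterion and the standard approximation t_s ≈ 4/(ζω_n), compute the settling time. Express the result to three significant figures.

t_s ≈ 0.256 s

t_s ≈ 4/(ζω_n) = 4/(0.804 × 19.4) = 0.256 s.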